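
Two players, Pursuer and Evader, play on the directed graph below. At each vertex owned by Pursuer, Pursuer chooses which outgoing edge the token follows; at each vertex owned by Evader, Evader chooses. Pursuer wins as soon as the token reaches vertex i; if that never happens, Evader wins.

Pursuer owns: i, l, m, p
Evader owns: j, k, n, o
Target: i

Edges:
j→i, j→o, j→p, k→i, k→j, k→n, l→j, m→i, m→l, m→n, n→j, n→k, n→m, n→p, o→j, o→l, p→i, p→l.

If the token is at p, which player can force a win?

Pursuer

A0 = {i}
A1: add {m, p} — m (Pursuer) has m→i; p (Pursuer) has p→i.
A2 = A1; e.g. j (Evader) can still go to o. Fixed point.
p ∈ A1, so Pursuer can force the target.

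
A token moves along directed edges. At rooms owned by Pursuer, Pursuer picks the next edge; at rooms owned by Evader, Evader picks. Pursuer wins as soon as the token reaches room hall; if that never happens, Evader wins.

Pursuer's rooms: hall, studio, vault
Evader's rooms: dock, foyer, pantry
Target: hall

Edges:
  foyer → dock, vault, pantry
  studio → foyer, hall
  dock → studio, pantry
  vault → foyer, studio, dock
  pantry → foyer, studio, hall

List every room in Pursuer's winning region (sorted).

A0 = {hall}
A1: add {studio} — studio (Pursuer) has studio→hall.
A2: add {vault} — vault (Pursuer) has vault→studio.
A3 = A2; e.g. foyer (Evader) can still go to dock. Fixed point.
Pursuer's winning region = {hall, studio, vault}.

hall, studio, vault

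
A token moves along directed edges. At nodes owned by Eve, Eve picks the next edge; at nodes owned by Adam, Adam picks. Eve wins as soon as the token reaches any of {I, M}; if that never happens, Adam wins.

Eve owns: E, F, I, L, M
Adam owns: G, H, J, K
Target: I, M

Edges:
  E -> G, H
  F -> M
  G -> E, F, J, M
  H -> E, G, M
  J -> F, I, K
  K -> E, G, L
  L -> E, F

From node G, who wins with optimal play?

Adam

A0 = {I, M}
A1: add {F} — F (Eve) has F→M.
A2: add {L} — L (Eve) has L→F.
A3 = A2; e.g. E (Eve) has no edge into A2. Fixed point.
G never enters the attractor, so Adam can avoid the target forever.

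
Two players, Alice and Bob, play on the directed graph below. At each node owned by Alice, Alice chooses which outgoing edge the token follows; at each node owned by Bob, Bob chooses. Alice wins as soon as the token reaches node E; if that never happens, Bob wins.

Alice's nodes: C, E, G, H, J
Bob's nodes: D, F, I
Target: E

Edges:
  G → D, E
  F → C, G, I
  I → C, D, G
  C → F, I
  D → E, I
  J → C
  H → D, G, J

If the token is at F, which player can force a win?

Bob

A0 = {E}
A1: add {G} — G (Alice) has G→E.
A2: add {H} — H (Alice) has H→G.
A3 = A2; e.g. C (Alice) has no edge into A2. Fixed point.
F never enters the attractor, so Bob can avoid the target forever.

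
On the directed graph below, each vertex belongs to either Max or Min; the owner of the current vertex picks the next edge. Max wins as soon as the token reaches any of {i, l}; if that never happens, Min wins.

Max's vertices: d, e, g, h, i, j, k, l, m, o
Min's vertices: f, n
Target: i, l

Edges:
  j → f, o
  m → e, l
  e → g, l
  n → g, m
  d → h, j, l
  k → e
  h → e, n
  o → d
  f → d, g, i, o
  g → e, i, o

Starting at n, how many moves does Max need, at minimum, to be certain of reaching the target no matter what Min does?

A0 = {i, l}
A1: add {d, e, g, m} — d (Max) has d→l; e (Max) has e→l; g (Max) has g→i; m (Max) has m→l.
A2: add {h, k, n, o} — h (Max) has h→e; k (Max) has k→e; n (Min): all of {g, m} already in; o (Max) has o→d.
n enters the attractor at level 2, so Max can force the target in 2 moves from there.

2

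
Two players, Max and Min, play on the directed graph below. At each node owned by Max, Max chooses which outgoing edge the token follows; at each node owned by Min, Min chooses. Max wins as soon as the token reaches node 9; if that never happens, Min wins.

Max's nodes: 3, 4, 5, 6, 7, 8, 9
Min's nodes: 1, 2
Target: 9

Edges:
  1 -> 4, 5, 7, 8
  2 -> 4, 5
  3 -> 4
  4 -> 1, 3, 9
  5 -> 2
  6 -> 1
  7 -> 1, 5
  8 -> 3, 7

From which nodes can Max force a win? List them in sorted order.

A0 = {9}
A1: add {4} — 4 (Max) has 4→9.
A2: add {3} — 3 (Max) has 3→4.
A3: add {8} — 8 (Max) has 8→3.
A4 = A3; e.g. 1 (Min) can still go to 5. Fixed point.
Max's winning region = {3, 4, 8, 9}.

3, 4, 8, 9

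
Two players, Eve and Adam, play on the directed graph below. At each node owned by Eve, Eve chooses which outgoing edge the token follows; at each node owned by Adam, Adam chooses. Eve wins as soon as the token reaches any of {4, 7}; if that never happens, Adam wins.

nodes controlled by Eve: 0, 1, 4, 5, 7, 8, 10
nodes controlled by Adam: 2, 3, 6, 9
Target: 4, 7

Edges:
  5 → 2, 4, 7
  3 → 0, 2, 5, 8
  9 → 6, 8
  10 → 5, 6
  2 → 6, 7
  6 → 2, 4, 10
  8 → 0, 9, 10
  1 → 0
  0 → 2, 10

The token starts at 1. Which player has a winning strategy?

Eve

A0 = {4, 7}
A1: add {5} — 5 (Eve) has 5→4.
A2: add {10} — 10 (Eve) has 10→5.
A3: add {0, 8} — 0 (Eve) has 0→10; 8 (Eve) has 8→10.
A4: add {1} — 1 (Eve) has 1→0.
A5 = A4; e.g. 2 (Adam) can still go to 6. Fixed point.
1 ∈ A4, so Eve can force the target.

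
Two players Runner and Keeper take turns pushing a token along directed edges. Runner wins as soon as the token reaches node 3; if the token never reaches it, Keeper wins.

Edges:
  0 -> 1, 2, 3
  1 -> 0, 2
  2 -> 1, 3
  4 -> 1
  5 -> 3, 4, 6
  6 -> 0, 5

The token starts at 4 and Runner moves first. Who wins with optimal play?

Runner

Track states (vertex, player-to-move).
A0 = {(3,Runner), (3,Keeper)}
A1: add {(0,Runner), (2,Runner), (5,Runner)}.
A2: add {(1,Keeper), (6,Keeper)}.
A3: add {(4,Runner)}.
(4,Runner) ∈ A3 ⇒ Runner forces the target.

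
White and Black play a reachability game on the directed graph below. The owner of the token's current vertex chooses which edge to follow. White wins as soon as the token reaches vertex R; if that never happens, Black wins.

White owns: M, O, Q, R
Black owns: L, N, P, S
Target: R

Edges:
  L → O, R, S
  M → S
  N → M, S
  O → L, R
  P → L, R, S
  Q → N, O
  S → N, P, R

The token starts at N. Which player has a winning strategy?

Black

A0 = {R}
A1: add {O} — O (White) has O→R.
A2: add {Q} — Q (White) has Q→O.
A3 = A2; e.g. L (Black) can still go to S. Fixed point.
N never enters the attractor, so Black can avoid the target forever.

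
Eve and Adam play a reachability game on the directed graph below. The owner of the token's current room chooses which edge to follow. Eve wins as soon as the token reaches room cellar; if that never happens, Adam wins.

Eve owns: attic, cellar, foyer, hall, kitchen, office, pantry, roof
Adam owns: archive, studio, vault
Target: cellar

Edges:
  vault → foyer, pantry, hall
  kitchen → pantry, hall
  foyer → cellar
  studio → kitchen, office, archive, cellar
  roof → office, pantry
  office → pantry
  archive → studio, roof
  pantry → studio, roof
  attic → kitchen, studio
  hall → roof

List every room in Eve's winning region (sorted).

cellar, foyer

A0 = {cellar}
A1: add {foyer} — foyer (Eve) has foyer→cellar.
A2 = A1; e.g. vault (Adam) can still go to pantry. Fixed point.
Eve's winning region = {cellar, foyer}.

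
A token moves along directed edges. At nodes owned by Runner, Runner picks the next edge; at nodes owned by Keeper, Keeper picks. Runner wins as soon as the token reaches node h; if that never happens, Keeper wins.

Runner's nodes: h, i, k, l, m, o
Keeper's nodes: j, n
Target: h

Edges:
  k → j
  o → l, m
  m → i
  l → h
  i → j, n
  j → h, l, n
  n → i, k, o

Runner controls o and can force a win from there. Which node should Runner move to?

l

A0 = {h}
A1: add {l} — l (Runner) has l→h.
A2: add {o} — o (Runner) has o→l.
A3 = A2; e.g. i (Runner) has no edge into A2. Fixed point.
From o, successor l is in the attractor (rank 1); the other successor m is not.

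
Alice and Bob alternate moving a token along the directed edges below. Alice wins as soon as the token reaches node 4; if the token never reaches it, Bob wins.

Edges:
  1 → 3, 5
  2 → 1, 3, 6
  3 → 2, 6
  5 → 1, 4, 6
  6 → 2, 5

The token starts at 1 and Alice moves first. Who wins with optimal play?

Bob

Track states (vertex, player-to-move).
A0 = {(4,Alice), (4,Bob)}
A1: add {(5,Alice)}.
A2 = A1; e.g. (1,Alice) stays out. (1,Alice) never enters ⇒ Bob avoids the target.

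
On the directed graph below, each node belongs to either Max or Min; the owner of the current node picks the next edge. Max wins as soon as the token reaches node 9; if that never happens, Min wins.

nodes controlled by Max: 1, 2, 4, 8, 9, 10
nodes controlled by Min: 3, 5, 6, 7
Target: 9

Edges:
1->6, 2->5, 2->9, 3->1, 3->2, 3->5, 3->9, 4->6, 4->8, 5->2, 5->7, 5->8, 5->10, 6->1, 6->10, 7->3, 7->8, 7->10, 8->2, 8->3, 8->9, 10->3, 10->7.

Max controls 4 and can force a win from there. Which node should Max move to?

8

A0 = {9}
A1: add {2, 8} — 2 (Max) has 2→9; 8 (Max) has 8→9.
A2: add {4} — 4 (Max) has 4→8.
A3 = A2; e.g. 1 (Max) has no edge into A2. Fixed point.
From 4, successor 8 is in the attractor (rank 1); the other successor 6 is not.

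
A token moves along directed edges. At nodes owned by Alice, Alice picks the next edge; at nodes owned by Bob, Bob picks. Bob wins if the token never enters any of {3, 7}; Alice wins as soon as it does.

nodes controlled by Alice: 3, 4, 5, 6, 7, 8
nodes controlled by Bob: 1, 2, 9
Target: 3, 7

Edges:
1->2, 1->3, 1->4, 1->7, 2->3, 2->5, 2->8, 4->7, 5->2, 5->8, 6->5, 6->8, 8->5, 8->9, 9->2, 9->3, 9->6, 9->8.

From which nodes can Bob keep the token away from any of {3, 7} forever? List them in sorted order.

A0 = {3, 7}
A1: add {4} — 4 (Alice) has 4→7.
A2 = A1; e.g. 1 (Bob) can still go to 2. Fixed point.
Alice's attractor = {3, 4, 7}; Bob avoids the target exactly from the complement.

1, 2, 5, 6, 8, 9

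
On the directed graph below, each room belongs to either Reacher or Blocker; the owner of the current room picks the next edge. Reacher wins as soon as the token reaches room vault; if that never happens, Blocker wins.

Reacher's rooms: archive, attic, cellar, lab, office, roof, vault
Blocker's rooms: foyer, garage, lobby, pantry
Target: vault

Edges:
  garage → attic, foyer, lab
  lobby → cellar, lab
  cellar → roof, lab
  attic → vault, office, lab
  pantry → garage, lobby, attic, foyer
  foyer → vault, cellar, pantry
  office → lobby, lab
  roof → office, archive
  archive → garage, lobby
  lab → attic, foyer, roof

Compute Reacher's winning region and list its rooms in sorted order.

A0 = {vault}
A1: add {attic} — attic (Reacher) has attic→vault.
A2: add {lab} — lab (Reacher) has lab→attic.
A3: add {cellar, office} — cellar (Reacher) has cellar→lab; office (Reacher) has office→lab.
A4: add {lobby, roof} — lobby (Blocker): all of {cellar, lab} already in; roof (Reacher) has roof→office.
A5: add {archive} — archive (Reacher) has archive→lobby.
A6 = A5; e.g. garage (Blocker) can still go to foyer. Fixed point.
Reacher's winning region = {archive, attic, cellar, lab, lobby, office, roof, vault}.

archive, attic, cellar, lab, lobby, office, roof, vault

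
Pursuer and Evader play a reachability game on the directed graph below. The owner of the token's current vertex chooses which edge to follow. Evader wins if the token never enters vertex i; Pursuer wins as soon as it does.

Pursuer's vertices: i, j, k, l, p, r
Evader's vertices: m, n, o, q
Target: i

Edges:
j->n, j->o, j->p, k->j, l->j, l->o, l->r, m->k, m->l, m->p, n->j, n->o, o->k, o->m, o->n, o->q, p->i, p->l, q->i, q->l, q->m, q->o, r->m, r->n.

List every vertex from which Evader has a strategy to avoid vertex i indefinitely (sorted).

n, o, q

A0 = {i}
A1: add {p} — p (Pursuer) has p→i.
A2: add {j} — j (Pursuer) has j→p.
A3: add {k, l} — k (Pursuer) has k→j; l (Pursuer) has l→j.
A4: add {m} — m (Evader): all of {k, l, p} already in.
A5: add {r} — r (Pursuer) has r→m.
A6 = A5; e.g. n (Evader) can still go to o. Fixed point.
Pursuer's attractor = {i, j, k, l, m, p, r}; Evader avoids the target exactly from the complement.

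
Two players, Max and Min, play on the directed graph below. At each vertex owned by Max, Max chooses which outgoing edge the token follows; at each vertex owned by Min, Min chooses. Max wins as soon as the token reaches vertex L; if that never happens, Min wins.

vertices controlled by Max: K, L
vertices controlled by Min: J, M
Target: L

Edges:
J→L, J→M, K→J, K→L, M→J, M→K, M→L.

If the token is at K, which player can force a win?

Max

A0 = {L}
A1: add {K} — K (Max) has K→L.
A2 = A1; e.g. J (Min) can still go to M. Fixed point.
K ∈ A1, so Max can force the target.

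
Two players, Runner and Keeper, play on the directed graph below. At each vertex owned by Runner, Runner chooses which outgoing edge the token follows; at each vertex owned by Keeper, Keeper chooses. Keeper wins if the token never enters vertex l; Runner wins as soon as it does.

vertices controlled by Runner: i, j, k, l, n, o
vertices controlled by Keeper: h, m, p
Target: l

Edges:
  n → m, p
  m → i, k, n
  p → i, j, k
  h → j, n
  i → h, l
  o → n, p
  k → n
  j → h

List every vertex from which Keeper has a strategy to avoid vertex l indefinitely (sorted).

h, j, k, m, n, o, p

A0 = {l}
A1: add {i} — i (Runner) has i→l.
A2 = A1; e.g. h (Keeper) can still go to j. Fixed point.
Runner's attractor = {i, l}; Keeper avoids the target exactly from the complement.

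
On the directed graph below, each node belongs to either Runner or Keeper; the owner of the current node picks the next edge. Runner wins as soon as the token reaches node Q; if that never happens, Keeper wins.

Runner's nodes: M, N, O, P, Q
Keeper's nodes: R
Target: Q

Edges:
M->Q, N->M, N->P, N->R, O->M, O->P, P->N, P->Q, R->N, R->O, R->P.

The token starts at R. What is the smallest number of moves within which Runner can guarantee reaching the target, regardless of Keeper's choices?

A0 = {Q}
A1: add {M, P} — M (Runner) has M→Q; P (Runner) has P→Q.
A2: add {N, O} — N (Runner) has N→M; O (Runner) has O→M.
A3: add {R} — R (Keeper): all of {N, O, P} already in.
A3 = all vertices. Fixed point.
R enters the attractor at level 3, so Runner can force the target in 3 moves from there.

3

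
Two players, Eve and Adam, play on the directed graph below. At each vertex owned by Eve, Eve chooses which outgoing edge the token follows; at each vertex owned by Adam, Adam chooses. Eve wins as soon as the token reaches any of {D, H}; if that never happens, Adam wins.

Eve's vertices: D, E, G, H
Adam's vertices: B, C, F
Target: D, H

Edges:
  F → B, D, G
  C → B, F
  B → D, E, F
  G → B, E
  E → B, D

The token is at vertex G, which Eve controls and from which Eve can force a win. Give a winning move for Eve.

A0 = {D, H}
A1: add {E} — E (Eve) has E→D.
A2: add {G} — G (Eve) has G→E.
A3 = A2; e.g. B (Adam) can still go to F. Fixed point.
From G, successor E is in the attractor (rank 1); the other successor B is not.

E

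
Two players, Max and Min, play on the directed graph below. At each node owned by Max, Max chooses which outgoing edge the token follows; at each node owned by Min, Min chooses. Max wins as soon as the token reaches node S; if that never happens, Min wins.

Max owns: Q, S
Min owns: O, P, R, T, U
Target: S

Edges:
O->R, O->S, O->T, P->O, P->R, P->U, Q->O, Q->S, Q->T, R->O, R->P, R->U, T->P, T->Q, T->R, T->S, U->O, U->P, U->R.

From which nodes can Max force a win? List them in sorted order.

A0 = {S}
A1: add {Q} — Q (Max) has Q→S.
A2 = A1; e.g. O (Min) can still go to R. Fixed point.
Max's winning region = {Q, S}.

Q, S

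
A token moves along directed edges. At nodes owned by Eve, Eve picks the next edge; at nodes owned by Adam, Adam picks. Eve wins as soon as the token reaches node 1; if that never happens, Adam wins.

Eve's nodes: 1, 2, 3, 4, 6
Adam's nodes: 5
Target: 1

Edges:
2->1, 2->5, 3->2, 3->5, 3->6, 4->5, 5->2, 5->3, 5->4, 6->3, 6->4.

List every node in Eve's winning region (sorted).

1, 2, 3, 6

A0 = {1}
A1: add {2} — 2 (Eve) has 2→1.
A2: add {3} — 3 (Eve) has 3→2.
A3: add {6} — 6 (Eve) has 6→3.
A4 = A3; e.g. 4 (Eve) has no edge into A3. Fixed point.
Eve's winning region = {1, 2, 3, 6}.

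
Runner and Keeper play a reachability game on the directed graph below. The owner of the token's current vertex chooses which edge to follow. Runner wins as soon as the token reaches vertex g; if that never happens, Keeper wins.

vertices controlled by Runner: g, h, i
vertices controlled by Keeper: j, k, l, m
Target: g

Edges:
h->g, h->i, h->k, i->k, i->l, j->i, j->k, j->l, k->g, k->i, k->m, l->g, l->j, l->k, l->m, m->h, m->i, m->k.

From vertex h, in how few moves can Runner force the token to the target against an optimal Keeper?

A0 = {g}
A1: add {h} — h (Runner) has h→g.
A2 = A1; e.g. i (Runner) has no edge into A1. Fixed point.
h enters the attractor at level 1, so Runner can force the target in 1 move from there.

1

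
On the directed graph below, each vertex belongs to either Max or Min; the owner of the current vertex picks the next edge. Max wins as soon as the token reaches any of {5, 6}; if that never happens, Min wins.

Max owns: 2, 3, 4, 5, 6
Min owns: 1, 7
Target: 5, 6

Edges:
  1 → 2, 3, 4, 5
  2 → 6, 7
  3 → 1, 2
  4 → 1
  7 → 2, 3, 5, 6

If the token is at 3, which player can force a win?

Max

A0 = {5, 6}
A1: add {2} — 2 (Max) has 2→6.
A2: add {3} — 3 (Max) has 3→2.
3 ∈ A2, so Max can force the target.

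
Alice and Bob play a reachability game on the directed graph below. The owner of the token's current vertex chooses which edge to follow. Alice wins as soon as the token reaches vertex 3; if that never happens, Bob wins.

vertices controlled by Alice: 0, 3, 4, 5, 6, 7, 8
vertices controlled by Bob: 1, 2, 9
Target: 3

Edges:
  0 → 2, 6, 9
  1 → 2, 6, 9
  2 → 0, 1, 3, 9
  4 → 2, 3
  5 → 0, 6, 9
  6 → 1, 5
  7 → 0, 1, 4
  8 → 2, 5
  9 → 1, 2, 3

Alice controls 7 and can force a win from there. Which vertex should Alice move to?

4

A0 = {3}
A1: add {4} — 4 (Alice) has 4→3.
A2: add {7} — 7 (Alice) has 7→4.
A3 = A2; e.g. 0 (Alice) has no edge into A2. Fixed point.
From 7, successor 4 is in the attractor (rank 1); the other successors 0, 1 are not.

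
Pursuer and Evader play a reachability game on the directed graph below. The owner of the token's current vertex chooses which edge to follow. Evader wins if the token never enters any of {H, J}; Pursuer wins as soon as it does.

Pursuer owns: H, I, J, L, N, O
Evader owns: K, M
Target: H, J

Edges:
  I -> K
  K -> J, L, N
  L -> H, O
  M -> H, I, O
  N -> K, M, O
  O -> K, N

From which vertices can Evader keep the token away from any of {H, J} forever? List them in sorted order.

A0 = {H, J}
A1: add {L} — L (Pursuer) has L→H.
A2 = A1; e.g. I (Pursuer) has no edge into A1. Fixed point.
Pursuer's attractor = {H, J, L}; Evader avoids the target exactly from the complement.

I, K, M, N, O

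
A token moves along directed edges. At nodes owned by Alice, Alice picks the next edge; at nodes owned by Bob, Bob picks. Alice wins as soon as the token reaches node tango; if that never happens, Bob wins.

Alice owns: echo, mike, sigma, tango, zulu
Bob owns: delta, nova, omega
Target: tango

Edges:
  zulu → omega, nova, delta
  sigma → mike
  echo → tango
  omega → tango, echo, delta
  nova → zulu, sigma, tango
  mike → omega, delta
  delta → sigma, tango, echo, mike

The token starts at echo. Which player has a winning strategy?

Alice

A0 = {tango}
A1: add {echo} — echo (Alice) has echo→tango.
A2 = A1; e.g. zulu (Alice) has no edge into A1. Fixed point.
echo ∈ A1, so Alice can force the target.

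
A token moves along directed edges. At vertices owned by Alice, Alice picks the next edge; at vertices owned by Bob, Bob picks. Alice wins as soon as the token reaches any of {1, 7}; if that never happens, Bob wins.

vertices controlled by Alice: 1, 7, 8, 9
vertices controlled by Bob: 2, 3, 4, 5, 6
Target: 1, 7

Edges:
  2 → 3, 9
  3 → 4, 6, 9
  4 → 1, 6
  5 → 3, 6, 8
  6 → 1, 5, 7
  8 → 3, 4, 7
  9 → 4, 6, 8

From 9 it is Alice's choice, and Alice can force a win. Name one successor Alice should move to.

A0 = {1, 7}
A1: add {8} — 8 (Alice) has 8→7.
A2: add {9} — 9 (Alice) has 9→8.
A3 = A2; e.g. 2 (Bob) can still go to 3. Fixed point.
From 9, successor 8 is in the attractor (rank 1); the other successors 4, 6 are not.

8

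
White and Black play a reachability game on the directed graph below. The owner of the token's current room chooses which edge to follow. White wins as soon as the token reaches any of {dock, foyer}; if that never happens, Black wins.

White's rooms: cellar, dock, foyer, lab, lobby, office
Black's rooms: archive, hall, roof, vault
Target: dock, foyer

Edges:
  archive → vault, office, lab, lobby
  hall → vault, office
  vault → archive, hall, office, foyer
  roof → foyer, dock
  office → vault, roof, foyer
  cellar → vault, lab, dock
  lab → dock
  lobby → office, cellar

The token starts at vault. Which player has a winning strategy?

Black

A0 = {dock, foyer}
A1: add {cellar, lab, office, roof} — roof (Black): all of {foyer, dock} already in; office (White) has office→foyer; cellar (White) has cellar→dock; lab (White) has lab→dock.
A2: add {lobby} — lobby (White) has lobby→office.
A3 = A2; e.g. archive (Black) can still go to vault. Fixed point.
vault never enters the attractor, so Black can avoid the target forever.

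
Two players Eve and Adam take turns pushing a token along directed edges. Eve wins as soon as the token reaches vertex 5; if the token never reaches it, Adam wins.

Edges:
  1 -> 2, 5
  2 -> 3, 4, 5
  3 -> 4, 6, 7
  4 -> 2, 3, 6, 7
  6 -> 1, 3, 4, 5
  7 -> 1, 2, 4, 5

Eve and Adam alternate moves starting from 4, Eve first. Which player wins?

Track states (vertex, player-to-move).
A0 = {(5,Eve), (5,Adam)}
A1: add {(1,Eve), (2,Eve), (6,Eve), (7,Eve)}.
A2: add {(1,Adam)}.
A3 = A2; e.g. (2,Adam) stays out. (4,Eve) never enters ⇒ Adam avoids the target.

Adam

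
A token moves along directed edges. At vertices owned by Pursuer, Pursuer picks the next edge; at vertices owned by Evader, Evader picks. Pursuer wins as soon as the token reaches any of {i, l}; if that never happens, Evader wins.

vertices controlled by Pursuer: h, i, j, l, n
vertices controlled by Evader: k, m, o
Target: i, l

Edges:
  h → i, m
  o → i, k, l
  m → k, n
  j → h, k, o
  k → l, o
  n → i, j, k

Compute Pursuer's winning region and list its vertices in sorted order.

h, i, j, l, n

A0 = {i, l}
A1: add {h, n} — h (Pursuer) has h→i; n (Pursuer) has n→i.
A2: add {j} — j (Pursuer) has j→h.
A3 = A2; e.g. k (Evader) can still go to o. Fixed point.
Pursuer's winning region = {h, i, j, l, n}.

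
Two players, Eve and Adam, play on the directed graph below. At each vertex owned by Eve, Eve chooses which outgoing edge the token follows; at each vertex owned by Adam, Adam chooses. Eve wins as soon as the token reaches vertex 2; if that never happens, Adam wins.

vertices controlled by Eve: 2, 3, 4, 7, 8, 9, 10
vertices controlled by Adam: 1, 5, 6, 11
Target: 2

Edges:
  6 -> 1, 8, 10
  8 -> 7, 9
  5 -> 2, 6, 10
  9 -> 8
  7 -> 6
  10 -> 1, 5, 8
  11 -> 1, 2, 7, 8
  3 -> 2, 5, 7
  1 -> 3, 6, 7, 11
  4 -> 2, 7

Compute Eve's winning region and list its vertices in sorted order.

2, 3, 4

A0 = {2}
A1: add {3, 4} — 3 (Eve) has 3→2; 4 (Eve) has 4→2.
A2 = A1; e.g. 1 (Adam) can still go to 6. Fixed point.
Eve's winning region = {2, 3, 4}.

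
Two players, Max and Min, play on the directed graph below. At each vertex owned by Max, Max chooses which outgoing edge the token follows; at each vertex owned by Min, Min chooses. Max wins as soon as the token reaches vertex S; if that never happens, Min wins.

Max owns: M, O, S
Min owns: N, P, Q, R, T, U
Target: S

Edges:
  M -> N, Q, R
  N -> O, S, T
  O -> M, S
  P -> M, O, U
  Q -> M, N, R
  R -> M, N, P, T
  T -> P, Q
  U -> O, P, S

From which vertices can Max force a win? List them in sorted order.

A0 = {S}
A1: add {O} — O (Max) has O→S.
A2 = A1; e.g. M (Max) has no edge into A1. Fixed point.
Max's winning region = {O, S}.

O, S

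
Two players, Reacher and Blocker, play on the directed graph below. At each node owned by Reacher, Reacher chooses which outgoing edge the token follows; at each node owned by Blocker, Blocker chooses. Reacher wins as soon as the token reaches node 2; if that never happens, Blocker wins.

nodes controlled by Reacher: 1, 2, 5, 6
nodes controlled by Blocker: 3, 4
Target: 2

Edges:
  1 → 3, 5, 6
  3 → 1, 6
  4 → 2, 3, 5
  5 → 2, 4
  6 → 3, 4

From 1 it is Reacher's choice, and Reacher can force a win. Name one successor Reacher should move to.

A0 = {2}
A1: add {5} — 5 (Reacher) has 5→2.
A2: add {1} — 1 (Reacher) has 1→5.
A3 = A2; e.g. 3 (Blocker) can still go to 6. Fixed point.
From 1, successor 5 is in the attractor (rank 1); the other successors 3, 6 are not.

5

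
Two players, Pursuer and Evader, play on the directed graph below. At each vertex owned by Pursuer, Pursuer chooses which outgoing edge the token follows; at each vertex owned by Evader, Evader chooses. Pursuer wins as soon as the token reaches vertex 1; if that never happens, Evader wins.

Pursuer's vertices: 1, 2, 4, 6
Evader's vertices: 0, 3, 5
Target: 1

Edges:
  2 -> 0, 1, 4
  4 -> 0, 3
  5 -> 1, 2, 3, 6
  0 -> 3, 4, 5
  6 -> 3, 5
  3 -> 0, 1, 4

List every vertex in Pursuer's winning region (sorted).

A0 = {1}
A1: add {2} — 2 (Pursuer) has 2→1.
A2 = A1; e.g. 0 (Evader) can still go to 3. Fixed point.
Pursuer's winning region = {1, 2}.

1, 2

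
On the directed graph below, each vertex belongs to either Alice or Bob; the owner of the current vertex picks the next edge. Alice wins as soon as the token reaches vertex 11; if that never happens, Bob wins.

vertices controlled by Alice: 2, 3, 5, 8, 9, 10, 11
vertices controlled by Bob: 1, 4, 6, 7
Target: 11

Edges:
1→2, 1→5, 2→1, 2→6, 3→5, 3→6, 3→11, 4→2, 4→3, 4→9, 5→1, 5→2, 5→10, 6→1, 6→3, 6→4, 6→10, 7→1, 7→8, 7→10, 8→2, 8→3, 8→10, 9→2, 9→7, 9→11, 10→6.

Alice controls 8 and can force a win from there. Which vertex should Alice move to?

A0 = {11}
A1: add {3, 9} — 3 (Alice) has 3→11; 9 (Alice) has 9→11.
A2: add {8} — 8 (Alice) has 8→3.
A3 = A2; e.g. 1 (Bob) can still go to 2. Fixed point.
From 8, successor 3 is in the attractor (rank 1); the other successors 2, 10 are not.

3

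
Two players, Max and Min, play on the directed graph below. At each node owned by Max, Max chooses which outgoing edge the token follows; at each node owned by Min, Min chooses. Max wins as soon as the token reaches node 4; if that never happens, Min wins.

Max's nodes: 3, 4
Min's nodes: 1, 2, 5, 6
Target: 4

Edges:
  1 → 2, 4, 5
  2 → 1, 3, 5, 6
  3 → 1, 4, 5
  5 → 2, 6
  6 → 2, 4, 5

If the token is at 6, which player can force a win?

A0 = {4}
A1: add {3} — 3 (Max) has 3→4.
A2 = A1; e.g. 1 (Min) can still go to 2. Fixed point.
6 never enters the attractor, so Min can avoid the target forever.

Min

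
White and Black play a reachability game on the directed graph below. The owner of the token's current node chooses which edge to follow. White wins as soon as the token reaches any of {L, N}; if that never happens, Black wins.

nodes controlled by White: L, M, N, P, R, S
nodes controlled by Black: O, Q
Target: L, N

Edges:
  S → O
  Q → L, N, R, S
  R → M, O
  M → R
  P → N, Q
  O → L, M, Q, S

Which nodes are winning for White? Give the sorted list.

L, N, P

A0 = {L, N}
A1: add {P} — P (White) has P→N.
A2 = A1; e.g. M (White) has no edge into A1. Fixed point.
White's winning region = {L, N, P}.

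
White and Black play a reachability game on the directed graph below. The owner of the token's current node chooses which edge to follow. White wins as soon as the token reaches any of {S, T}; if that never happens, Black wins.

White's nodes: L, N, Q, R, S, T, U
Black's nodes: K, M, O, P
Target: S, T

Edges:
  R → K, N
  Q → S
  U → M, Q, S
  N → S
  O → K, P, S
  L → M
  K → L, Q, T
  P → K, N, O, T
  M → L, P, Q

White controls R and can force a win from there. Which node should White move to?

A0 = {S, T}
A1: add {N, Q, U} — N (White) has N→S; Q (White) has Q→S; U (White) has U→S.
A2: add {R} — R (White) has R→N.
A3 = A2; e.g. K (Black) can still go to L. Fixed point.
From R, successor N is in the attractor (rank 1); the other successor K is not.

N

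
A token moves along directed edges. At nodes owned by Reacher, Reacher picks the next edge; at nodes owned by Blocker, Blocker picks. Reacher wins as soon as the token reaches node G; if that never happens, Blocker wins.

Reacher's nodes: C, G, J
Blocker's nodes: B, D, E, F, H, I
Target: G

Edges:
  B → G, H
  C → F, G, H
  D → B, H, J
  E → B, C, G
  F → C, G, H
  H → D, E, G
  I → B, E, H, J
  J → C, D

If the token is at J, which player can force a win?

A0 = {G}
A1: add {C} — C (Reacher) has C→G.
A2: add {J} — J (Reacher) has J→C.
A3 = A2; e.g. B (Blocker) can still go to H. Fixed point.
J ∈ A2, so Reacher can force the target.

Reacher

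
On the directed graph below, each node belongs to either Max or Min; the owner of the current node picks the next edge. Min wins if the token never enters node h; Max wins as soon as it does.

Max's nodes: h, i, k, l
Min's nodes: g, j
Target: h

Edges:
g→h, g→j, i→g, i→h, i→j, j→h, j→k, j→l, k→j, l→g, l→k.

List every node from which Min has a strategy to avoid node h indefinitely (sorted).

g, j, k, l

A0 = {h}
A1: add {i} — i (Max) has i→h.
A2 = A1; e.g. g (Min) can still go to j. Fixed point.
Max's attractor = {h, i}; Min avoids the target exactly from the complement.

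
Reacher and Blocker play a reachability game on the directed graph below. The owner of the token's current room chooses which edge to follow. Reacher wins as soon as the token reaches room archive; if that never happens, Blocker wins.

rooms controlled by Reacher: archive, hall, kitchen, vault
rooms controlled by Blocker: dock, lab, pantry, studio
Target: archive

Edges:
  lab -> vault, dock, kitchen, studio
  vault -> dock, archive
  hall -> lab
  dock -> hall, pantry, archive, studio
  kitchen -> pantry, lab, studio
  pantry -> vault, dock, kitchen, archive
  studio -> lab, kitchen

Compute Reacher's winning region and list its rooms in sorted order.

archive, vault

A0 = {archive}
A1: add {vault} — vault (Reacher) has vault→archive.
A2 = A1; e.g. hall (Reacher) has no edge into A1. Fixed point.
Reacher's winning region = {archive, vault}.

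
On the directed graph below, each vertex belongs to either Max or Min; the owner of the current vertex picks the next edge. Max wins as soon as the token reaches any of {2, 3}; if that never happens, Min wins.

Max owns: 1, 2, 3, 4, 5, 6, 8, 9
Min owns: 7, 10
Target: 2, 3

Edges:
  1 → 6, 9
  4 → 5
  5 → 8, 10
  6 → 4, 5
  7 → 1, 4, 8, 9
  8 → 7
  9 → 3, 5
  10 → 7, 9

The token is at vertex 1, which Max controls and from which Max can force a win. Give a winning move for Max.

9

A0 = {2, 3}
A1: add {9} — 9 (Max) has 9→3.
A2: add {1} — 1 (Max) has 1→9.
A3 = A2; e.g. 4 (Max) has no edge into A2. Fixed point.
From 1, successor 9 is in the attractor (rank 1); the other successor 6 is not.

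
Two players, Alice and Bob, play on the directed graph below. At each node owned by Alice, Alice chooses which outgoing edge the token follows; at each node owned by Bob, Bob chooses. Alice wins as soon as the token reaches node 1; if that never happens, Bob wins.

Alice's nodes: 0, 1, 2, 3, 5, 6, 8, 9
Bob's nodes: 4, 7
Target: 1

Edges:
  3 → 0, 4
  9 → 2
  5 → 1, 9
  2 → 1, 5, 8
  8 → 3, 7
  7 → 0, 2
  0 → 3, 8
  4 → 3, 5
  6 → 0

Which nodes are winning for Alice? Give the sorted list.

A0 = {1}
A1: add {2, 5} — 2 (Alice) has 2→1; 5 (Alice) has 5→1.
A2: add {9} — 9 (Alice) has 9→2.
A3 = A2; e.g. 0 (Alice) has no edge into A2. Fixed point.
Alice's winning region = {1, 2, 5, 9}.

1, 2, 5, 9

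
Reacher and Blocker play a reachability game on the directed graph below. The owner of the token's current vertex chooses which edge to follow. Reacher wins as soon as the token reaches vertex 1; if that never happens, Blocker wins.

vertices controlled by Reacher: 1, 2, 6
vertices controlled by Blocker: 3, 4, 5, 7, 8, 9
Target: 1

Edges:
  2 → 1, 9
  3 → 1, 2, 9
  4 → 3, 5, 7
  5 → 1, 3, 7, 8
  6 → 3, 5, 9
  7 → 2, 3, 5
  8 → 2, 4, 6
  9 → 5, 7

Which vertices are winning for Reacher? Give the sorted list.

1, 2

A0 = {1}
A1: add {2} — 2 (Reacher) has 2→1.
A2 = A1; e.g. 3 (Blocker) can still go to 9. Fixed point.
Reacher's winning region = {1, 2}.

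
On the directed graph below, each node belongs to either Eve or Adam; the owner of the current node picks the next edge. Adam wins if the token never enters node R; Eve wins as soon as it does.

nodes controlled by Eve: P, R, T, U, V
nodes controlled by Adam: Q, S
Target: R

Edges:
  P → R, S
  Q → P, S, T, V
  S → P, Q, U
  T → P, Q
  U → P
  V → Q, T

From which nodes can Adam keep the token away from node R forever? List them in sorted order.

Q, S

A0 = {R}
A1: add {P} — P (Eve) has P→R.
A2: add {T, U} — T (Eve) has T→P; U (Eve) has U→P.
A3: add {V} — V (Eve) has V→T.
A4 = A3; e.g. Q (Adam) can still go to S. Fixed point.
Eve's attractor = {P, R, T, U, V}; Adam avoids the target exactly from the complement.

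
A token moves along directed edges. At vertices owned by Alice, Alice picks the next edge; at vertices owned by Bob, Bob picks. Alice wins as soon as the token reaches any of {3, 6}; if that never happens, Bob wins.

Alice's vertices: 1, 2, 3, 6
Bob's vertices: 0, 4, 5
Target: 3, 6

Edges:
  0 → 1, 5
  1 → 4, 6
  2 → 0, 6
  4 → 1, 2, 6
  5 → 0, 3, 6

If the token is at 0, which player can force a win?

Bob

A0 = {3, 6}
A1: add {1, 2} — 1 (Alice) has 1→6; 2 (Alice) has 2→6.
A2: add {4} — 4 (Bob): all of {1, 2, 6} already in.
A3 = A2; e.g. 0 (Bob) can still go to 5. Fixed point.
0 never enters the attractor, so Bob can avoid the target forever.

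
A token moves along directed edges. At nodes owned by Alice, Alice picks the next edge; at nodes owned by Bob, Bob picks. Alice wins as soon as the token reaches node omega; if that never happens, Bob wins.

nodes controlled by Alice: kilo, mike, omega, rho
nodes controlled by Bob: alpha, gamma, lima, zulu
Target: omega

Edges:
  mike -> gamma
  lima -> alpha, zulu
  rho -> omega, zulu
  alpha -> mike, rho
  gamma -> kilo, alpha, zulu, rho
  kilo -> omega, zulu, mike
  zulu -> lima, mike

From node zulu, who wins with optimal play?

A0 = {omega}
A1: add {kilo, rho} — kilo (Alice) has kilo→omega; rho (Alice) has rho→omega.
A2 = A1; e.g. lima (Bob) can still go to alpha. Fixed point.
zulu never enters the attractor, so Bob can avoid the target forever.

Bob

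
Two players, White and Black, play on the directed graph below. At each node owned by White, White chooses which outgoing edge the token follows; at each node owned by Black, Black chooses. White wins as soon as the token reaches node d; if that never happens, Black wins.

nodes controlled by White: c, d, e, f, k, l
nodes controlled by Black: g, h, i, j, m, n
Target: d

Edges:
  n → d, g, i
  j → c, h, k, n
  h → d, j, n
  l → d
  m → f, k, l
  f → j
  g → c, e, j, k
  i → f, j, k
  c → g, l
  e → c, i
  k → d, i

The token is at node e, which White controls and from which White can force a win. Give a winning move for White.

c

A0 = {d}
A1: add {k, l} — k (White) has k→d; l (White) has l→d.
A2: add {c} — c (White) has c→l.
A3: add {e} — e (White) has e→c.
A4 = A3; e.g. f (White) has no edge into A3. Fixed point.
From e, successor c is in the attractor (rank 2); the other successor i is not.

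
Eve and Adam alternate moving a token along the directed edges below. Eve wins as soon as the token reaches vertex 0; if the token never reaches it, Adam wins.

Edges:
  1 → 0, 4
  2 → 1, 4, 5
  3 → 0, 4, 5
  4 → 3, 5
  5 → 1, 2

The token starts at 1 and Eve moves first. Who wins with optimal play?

Track states (vertex, player-to-move).
A0 = {(0,Eve), (0,Adam)}
A1: add {(1,Eve), (3,Eve)}.
(1,Eve) ∈ A1 ⇒ Eve forces the target.

Eve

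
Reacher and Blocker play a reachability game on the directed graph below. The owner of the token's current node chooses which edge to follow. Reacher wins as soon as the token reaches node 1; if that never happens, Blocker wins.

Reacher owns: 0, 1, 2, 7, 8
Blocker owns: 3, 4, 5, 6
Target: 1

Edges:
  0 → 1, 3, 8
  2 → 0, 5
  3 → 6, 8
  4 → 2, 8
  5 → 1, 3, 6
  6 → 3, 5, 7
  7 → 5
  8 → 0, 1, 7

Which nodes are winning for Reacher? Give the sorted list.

0, 1, 2, 4, 8

A0 = {1}
A1: add {0, 8} — 0 (Reacher) has 0→1; 8 (Reacher) has 8→1.
A2: add {2} — 2 (Reacher) has 2→0.
A3: add {4} — 4 (Blocker): all of {2, 8} already in.
A4 = A3; e.g. 3 (Blocker) can still go to 6. Fixed point.
Reacher's winning region = {0, 1, 2, 4, 8}.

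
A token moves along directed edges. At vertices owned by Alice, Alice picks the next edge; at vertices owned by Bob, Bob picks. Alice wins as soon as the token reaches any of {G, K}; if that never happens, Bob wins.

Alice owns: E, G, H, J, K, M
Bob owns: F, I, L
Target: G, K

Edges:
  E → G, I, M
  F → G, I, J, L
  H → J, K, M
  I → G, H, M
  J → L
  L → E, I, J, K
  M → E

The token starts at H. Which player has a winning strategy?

A0 = {G, K}
A1: add {E, H} — E (Alice) has E→G; H (Alice) has H→K.
H ∈ A1, so Alice can force the target.

Alice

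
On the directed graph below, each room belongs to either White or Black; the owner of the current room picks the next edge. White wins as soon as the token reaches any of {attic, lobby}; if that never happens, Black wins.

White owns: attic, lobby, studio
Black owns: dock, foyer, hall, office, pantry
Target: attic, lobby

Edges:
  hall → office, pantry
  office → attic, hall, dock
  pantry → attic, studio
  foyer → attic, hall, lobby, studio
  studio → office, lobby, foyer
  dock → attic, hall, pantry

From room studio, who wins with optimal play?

White

A0 = {attic, lobby}
A1: add {studio} — studio (White) has studio→lobby.
studio ∈ A1, so White can force the target.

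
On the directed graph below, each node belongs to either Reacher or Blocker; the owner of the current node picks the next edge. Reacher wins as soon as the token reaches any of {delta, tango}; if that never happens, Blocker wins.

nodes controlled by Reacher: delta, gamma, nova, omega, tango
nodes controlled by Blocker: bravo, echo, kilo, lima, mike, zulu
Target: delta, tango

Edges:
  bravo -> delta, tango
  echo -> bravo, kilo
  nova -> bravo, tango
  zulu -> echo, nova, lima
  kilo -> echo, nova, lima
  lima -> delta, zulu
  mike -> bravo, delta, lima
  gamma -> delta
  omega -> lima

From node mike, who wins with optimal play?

A0 = {delta, tango}
A1: add {bravo, gamma, nova} — bravo (Blocker): all of {delta, tango} already in; nova (Reacher) has nova→tango; gamma (Reacher) has gamma→delta.
A2 = A1; e.g. echo (Blocker) can still go to kilo. Fixed point.
mike never enters the attractor, so Blocker can avoid the target forever.

Blocker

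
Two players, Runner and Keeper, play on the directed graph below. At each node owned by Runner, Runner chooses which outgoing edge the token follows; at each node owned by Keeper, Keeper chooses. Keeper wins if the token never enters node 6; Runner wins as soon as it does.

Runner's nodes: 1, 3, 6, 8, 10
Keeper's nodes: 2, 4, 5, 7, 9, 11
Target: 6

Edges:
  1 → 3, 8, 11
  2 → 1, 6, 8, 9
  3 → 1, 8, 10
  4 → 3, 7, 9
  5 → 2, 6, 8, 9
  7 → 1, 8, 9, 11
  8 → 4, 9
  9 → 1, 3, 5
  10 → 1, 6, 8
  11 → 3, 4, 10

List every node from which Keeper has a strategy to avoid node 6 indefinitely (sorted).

2, 4, 5, 7, 8, 9, 11

A0 = {6}
A1: add {10} — 10 (Runner) has 10→6.
A2: add {3} — 3 (Runner) has 3→10.
A3: add {1} — 1 (Runner) has 1→3.
A4 = A3; e.g. 2 (Keeper) can still go to 8. Fixed point.
Runner's attractor = {1, 3, 6, 10}; Keeper avoids the target exactly from the complement.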